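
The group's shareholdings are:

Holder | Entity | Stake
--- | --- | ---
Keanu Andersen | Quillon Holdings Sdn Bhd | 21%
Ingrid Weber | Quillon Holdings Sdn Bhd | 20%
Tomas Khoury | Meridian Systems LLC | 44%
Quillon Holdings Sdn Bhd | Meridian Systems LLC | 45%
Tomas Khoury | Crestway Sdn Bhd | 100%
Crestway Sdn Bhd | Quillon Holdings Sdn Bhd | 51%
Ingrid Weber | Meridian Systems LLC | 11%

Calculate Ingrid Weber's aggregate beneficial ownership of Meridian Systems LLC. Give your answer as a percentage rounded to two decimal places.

Ingrid reaches Meridian along 2 paths.
Direct stake: 11% = 11%.
Via Quillon: 20% × 45% = 9%.
Total: 11% + 9% = 20%.
Rounded: 20.00%.

20.00%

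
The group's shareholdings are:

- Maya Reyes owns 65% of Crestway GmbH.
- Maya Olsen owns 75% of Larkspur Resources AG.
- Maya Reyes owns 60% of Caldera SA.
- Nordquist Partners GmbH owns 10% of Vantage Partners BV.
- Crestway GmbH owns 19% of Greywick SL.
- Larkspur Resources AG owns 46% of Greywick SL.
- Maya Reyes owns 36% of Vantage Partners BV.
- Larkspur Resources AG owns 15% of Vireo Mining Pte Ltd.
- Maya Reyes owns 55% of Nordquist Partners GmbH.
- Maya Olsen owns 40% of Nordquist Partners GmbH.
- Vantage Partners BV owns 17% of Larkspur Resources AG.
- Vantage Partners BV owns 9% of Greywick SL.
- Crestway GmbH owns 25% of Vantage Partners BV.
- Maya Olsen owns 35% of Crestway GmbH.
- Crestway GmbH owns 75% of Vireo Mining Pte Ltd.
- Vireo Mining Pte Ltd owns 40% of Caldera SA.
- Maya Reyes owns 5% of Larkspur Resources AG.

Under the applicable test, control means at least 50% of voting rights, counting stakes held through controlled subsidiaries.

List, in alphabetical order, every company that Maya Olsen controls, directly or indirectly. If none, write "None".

Larkspur Resources AG

Maya Olsen holds 75% of Larkspur, so Maya Olsen controls Larkspur.
No other company's threshold is met.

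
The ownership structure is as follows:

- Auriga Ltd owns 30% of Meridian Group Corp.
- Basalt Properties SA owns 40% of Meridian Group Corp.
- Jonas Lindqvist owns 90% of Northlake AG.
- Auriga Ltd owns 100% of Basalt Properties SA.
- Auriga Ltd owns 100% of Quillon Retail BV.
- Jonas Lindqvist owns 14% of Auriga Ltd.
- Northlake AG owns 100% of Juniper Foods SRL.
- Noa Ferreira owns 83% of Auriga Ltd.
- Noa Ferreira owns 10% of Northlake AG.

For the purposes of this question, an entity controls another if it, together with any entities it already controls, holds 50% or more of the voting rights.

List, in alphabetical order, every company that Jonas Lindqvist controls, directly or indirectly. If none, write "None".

Jonas holds 90% of Northlake, so Jonas controls Northlake.
Northlake holds 100% of Juniper, so Jonas controls Juniper.
No other company's threshold is met.

Juniper Foods SRL, Northlake AG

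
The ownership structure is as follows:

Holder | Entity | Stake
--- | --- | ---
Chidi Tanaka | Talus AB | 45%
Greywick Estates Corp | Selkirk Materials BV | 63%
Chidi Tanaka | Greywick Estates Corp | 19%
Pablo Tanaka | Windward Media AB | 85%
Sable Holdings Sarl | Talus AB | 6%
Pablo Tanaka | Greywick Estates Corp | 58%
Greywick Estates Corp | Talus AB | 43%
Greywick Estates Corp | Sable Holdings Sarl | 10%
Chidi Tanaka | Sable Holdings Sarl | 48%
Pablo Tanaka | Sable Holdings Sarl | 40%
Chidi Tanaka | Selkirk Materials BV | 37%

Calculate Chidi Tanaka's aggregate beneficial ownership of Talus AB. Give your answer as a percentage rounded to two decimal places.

56.16%

Chidi reaches Talus along 4 paths.
Via Greywick: 19% × 43% = 8.17%.
Direct stake: 45% = 45%.
Via Greywick → Sable: 19% × 10% × 6% = 0.114%.
Via Sable: 48% × 6% = 2.88%.
Total: 8.17% + 45% + 0.114% + 2.88% = 56.164%.
Rounded: 56.16%.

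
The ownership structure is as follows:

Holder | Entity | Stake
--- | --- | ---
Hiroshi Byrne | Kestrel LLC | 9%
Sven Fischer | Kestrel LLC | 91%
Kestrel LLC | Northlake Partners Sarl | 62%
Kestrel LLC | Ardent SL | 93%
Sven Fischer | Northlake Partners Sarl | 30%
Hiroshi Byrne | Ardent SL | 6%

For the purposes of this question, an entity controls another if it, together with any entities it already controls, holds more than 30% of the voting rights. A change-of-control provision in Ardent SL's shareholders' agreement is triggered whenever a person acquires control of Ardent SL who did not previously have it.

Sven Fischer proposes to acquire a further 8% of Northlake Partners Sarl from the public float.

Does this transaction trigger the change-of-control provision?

No

The purchase changes only Sven's holdings, so Sven is the only person who could newly come to control Ardent.
Sven holds 91% of Kestrel, so Sven controls Kestrel.
Kestrel holds 93% of Ardent, so Sven controls Ardent.
So Sven already controls Ardent before the transaction.
After the purchase, Sven's direct stake in Northlake rises to 30% + 8% = 38%.
Sven controlled Ardent already, so this is not a new person acquiring control; every other person's position is unchanged or reduced.
No new person acquires control, so the clause is not triggered.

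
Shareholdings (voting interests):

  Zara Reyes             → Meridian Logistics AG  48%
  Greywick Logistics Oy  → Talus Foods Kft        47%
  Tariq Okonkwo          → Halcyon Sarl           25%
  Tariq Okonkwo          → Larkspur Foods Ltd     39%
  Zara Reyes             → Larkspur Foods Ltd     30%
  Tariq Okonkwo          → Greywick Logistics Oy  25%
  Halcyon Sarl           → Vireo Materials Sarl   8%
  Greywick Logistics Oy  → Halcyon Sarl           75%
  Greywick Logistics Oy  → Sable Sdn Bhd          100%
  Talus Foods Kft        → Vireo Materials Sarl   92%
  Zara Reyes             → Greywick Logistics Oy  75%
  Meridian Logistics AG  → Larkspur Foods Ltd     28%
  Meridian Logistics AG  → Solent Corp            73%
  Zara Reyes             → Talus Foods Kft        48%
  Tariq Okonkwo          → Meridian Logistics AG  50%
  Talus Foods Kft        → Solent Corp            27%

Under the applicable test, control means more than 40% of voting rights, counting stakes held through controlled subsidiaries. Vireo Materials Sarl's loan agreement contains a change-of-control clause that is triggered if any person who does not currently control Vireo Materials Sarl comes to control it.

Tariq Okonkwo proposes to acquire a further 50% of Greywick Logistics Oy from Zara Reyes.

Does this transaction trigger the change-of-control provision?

Yes

The purchase adds only to Tariq's holdings (Zara's stake shrinks), so Tariq is the only person who could newly come to control Vireo.
Tariq holds 50% of Meridian, so Tariq controls Meridian.
Tariq and Meridian together hold 39% + 28% = 67% of Larkspur, so Tariq controls Larkspur.
Meridian holds 73% of Solent, so Tariq controls Solent.
Neither Tariq nor any entity Tariq controls holds any voting interest in Vireo.
So before the transaction, Tariq does not control Vireo.
After the purchase, Tariq's direct stake in Greywick rises to 25% + 50% = 75%, and Zara's stake falls to 25%.
Tariq holds 75% of Greywick, so Tariq controls Greywick.
Greywick holds 47% of Talus, so Tariq controls Talus.
Greywick and Tariq together hold 75% + 25% = 100% of Halcyon, so Tariq controls Halcyon.
Talus and Halcyon together hold 92% + 8% = 100% of Vireo, so Tariq controls Vireo.
Tariq did not control Vireo before and does after, so the clause is triggered.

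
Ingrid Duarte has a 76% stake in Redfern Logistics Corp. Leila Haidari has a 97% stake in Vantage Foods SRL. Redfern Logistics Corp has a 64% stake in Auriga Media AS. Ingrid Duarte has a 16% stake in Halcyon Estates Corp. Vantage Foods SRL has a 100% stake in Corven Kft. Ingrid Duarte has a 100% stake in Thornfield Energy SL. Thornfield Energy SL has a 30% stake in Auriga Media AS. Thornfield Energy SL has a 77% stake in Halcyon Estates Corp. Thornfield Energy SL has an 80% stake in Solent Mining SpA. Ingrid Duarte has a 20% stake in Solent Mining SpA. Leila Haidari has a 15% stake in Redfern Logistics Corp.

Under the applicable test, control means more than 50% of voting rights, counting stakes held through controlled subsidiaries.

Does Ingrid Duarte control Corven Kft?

Ingrid holds 76% of Redfern, so Ingrid controls Redfern.
Ingrid holds 100% of Thornfield, so Ingrid controls Thornfield.
Thornfield and Ingrid together hold 77% + 16% = 93% of Halcyon, so Ingrid controls Halcyon.
Redfern and Thornfield together hold 64% + 30% = 94% of Auriga, so Ingrid controls Auriga.
Thornfield and Ingrid together hold 80% + 20% = 100% of Solent, so Ingrid controls Solent.
Neither Ingrid nor any entity Ingrid controls holds any voting interest in Corven.
So Ingrid does not control Corven.

No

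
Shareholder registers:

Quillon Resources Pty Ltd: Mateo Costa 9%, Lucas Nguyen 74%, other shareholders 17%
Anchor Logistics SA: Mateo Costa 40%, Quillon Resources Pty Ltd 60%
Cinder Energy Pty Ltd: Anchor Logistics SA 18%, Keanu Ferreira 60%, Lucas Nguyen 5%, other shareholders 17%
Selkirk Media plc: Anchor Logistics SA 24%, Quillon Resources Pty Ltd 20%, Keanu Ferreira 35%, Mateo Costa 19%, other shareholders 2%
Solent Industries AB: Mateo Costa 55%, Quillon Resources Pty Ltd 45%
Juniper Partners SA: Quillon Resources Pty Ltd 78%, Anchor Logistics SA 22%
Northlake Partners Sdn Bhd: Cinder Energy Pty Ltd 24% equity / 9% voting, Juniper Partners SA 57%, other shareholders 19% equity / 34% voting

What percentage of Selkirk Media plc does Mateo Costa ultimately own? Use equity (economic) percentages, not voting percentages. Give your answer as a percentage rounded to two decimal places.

31.70%

Mateo reaches Selkirk along 4 paths.
Via Anchor: 40% × 24% = 9.6%.
Via Quillon → Anchor: 9% × 60% × 24% = 1.296%.
Via Quillon: 9% × 20% = 1.8%.
Direct stake: 19% = 19%.
Total: 9.6% + 1.296% + 1.8% + 19% = 31.696%.
Rounded: 31.70%.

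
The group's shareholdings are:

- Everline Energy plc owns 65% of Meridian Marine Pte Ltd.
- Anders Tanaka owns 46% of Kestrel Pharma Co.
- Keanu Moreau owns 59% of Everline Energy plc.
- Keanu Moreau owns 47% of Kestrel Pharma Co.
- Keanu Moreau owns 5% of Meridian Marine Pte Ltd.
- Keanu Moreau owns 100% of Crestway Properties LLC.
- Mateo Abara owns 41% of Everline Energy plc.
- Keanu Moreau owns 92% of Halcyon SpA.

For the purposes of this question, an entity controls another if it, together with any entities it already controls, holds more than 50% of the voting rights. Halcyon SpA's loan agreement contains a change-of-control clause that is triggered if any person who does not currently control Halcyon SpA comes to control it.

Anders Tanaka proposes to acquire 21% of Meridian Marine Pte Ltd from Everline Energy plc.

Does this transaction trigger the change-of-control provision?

The purchase adds only to Anders's holdings (Everline's stake shrinks), so Anders is the only person who could newly come to control Halcyon.
Anders's largest direct stake is 46% in Kestrel, which does not meet the threshold, so Anders controls no company.
Neither Anders nor any entity Anders controls holds any voting interest in Halcyon.
So before the transaction, Anders does not control Halcyon.
After the purchase, Anders holds 21% of Meridian directly, and Everline's stake falls to 44%.
Anders's side now holds 21% of Meridian, not > 50%, so Anders still does not control Meridian.
After the transaction, neither Anders nor any entity Anders controls holds a voting interest in Halcyon, so Anders still does not control it.
No new person acquires control, so the clause is not triggered.

No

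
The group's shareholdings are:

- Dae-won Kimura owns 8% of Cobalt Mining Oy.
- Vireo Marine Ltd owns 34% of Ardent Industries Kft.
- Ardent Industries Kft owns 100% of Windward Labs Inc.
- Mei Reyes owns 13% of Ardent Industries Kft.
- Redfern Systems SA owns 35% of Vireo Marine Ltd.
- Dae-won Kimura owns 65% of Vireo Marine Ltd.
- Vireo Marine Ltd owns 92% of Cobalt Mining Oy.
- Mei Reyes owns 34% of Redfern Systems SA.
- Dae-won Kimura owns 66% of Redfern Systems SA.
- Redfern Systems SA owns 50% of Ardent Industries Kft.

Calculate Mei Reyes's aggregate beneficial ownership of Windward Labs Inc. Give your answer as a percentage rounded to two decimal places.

34.05%

Mei reaches Windward along 3 paths.
Via Ardent: 13% × 100% = 13%.
Via Redfern → Ardent: 34% × 50% × 100% = 17%.
Via Redfern → Vireo → Ardent: 34% × 35% × 34% × 100% = 4.046%.
Total: 13% + 17% + 4.046% = 34.046%.
Rounded: 34.05%.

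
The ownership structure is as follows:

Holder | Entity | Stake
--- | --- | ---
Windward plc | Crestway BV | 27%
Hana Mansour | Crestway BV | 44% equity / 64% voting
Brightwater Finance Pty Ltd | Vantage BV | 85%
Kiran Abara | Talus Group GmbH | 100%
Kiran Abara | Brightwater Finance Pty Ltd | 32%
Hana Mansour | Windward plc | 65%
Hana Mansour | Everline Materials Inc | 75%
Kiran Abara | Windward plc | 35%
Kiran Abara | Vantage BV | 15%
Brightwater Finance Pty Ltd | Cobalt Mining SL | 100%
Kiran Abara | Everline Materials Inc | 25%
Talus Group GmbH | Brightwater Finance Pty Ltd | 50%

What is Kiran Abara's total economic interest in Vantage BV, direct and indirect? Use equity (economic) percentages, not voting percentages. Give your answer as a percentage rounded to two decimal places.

84.70%

Kiran reaches Vantage along 3 paths.
Direct stake: 15% = 15%.
Via Brightwater: 32% × 85% = 27.2%.
Via Talus → Brightwater: 100% × 50% × 85% = 42.5%.
Total: 15% + 27.2% + 42.5% = 84.7%.
Rounded: 84.70%.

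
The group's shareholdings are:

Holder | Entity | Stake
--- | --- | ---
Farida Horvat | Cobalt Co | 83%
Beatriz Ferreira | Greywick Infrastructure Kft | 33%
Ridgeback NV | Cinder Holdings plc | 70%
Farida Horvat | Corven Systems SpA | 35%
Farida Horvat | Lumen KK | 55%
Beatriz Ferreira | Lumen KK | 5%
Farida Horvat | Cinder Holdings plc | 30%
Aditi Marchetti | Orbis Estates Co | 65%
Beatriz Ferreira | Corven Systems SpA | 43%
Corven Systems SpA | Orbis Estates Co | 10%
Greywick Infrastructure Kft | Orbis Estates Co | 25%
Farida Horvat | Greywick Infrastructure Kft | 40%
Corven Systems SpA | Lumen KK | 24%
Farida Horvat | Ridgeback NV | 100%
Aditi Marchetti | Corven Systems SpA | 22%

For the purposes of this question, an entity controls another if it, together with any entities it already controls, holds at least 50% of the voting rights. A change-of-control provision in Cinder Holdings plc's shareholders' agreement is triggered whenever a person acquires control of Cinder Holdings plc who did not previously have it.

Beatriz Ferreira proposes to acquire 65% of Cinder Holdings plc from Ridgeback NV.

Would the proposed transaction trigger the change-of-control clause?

The purchase adds only to Beatriz's holdings (Ridgeback's stake shrinks), so Beatriz is the only person who could newly come to control Cinder.
Beatriz's largest direct stake is 43% in Corven, which does not meet the threshold, so Beatriz controls no company.
Neither Beatriz nor any entity Beatriz controls holds any voting interest in Cinder.
So before the transaction, Beatriz does not control Cinder.
After the purchase, Beatriz holds 65% of Cinder directly, and Ridgeback's stake falls to 5%.
Beatriz holds 65% of Cinder, so Beatriz controls Cinder.
Beatriz did not control Cinder before and does after, so the clause is triggered.

Yes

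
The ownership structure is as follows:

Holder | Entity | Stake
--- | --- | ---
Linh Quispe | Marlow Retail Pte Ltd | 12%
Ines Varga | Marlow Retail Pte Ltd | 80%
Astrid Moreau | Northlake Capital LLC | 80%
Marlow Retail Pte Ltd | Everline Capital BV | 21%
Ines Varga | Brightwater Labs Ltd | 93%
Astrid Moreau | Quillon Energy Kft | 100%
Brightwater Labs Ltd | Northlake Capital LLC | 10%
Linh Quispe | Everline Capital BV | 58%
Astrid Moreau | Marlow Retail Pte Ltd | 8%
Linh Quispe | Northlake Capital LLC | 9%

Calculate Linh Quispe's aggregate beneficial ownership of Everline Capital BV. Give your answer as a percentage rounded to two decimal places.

Linh reaches Everline along 2 paths.
Via Marlow: 12% × 21% = 2.52%.
Direct stake: 58% = 58%.
Total: 2.52% + 58% = 60.52%.

60.52%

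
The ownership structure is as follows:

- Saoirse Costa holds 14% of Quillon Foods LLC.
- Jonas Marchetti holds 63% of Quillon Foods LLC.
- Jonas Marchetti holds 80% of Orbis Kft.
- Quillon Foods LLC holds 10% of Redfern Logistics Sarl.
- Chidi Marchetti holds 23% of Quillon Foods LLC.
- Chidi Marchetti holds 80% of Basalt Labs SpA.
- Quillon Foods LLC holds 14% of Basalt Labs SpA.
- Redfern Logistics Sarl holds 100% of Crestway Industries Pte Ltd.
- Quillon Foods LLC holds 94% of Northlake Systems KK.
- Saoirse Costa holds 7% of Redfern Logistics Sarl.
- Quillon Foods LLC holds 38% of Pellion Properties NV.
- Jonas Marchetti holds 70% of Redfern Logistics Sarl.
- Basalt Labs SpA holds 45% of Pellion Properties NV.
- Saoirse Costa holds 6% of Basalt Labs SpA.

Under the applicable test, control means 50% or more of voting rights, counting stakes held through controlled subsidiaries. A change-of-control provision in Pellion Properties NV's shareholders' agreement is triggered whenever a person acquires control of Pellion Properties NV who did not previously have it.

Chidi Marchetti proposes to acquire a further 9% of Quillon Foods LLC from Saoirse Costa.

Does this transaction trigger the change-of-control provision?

No

The purchase adds only to Chidi's holdings (Saoirse's stake shrinks), so Chidi is the only person who could newly come to control Pellion.
Chidi holds 80% of Basalt, so Chidi controls Basalt.
In Pellion, Chidi's side holds only 45%, not ≥ 50%.
So before the transaction, Chidi does not control Pellion.
After the purchase, Chidi's direct stake in Quillon rises to 23% + 9% = 32%, and Saoirse's stake falls to 5%.
Chidi's side now holds 32% of Quillon, not ≥ 50%, so Chidi still does not control Quillon.
After the transaction, Chidi's side holds 45% of Pellion, not ≥ 50%, so Chidi still does not control Pellion.
No new person acquires control, so the clause is not triggered.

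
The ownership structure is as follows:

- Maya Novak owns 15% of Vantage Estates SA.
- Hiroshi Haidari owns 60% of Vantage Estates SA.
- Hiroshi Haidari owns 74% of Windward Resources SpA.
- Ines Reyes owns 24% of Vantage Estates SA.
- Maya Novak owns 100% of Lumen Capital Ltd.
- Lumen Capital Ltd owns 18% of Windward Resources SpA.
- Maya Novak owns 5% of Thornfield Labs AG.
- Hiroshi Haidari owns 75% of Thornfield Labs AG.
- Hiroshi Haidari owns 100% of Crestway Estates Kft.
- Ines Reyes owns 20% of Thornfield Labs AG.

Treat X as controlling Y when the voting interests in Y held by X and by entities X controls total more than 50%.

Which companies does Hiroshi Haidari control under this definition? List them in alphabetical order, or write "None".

Crestway Estates Kft, Thornfield Labs AG, Vantage Estates SA, Windward Resources SpA

Hiroshi holds 75% of Thornfield, so Hiroshi controls Thornfield.
Hiroshi holds 60% of Vantage, so Hiroshi controls Vantage.
Hiroshi holds 100% of Crestway, so Hiroshi controls Crestway.
Hiroshi holds 74% of Windward, so Hiroshi controls Windward.
No other company's threshold is met.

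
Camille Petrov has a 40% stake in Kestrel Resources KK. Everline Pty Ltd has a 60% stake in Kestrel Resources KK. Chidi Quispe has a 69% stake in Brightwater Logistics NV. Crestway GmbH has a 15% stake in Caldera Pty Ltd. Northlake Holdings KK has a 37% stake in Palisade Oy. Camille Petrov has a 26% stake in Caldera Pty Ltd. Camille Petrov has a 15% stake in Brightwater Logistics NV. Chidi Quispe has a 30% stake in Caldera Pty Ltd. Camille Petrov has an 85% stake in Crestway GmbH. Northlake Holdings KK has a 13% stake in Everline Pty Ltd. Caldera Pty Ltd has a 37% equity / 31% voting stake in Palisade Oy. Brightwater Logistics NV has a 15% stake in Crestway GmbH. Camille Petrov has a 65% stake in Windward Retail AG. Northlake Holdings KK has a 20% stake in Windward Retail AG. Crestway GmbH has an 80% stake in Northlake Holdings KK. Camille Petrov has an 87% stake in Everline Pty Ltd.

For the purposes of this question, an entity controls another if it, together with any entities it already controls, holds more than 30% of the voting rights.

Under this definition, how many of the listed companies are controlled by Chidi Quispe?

1

Chidi holds 69% of Brightwater, so Chidi controls Brightwater.
No other company's threshold is met.
Chidi controls 1 company.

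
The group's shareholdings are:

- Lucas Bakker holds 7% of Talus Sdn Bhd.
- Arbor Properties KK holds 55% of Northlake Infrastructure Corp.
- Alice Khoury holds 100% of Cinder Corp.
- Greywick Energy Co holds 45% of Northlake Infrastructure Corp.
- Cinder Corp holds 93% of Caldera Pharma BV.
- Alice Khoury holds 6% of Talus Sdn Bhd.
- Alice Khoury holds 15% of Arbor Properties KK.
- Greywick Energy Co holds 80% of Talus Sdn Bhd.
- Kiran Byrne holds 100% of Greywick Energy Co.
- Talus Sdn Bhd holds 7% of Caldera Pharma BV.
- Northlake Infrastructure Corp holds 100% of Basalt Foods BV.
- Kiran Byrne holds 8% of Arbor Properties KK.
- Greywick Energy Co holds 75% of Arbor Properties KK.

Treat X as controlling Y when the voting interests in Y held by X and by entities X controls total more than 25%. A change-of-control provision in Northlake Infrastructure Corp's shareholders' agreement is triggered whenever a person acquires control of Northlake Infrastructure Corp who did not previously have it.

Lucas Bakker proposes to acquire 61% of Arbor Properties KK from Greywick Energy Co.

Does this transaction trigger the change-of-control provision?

The purchase adds only to Lucas's holdings (Greywick's stake shrinks), so Lucas is the only person who could newly come to control Northlake.
Lucas's largest direct stake is 7% in Talus, which does not meet the threshold, so Lucas controls no company.
Neither Lucas nor any entity Lucas controls holds any voting interest in Northlake.
So before the transaction, Lucas does not control Northlake.
After the purchase, Lucas holds 61% of Arbor directly, and Greywick's stake falls to 14%.
Lucas holds 61% of Arbor, so Lucas controls Arbor.
Arbor holds 55% of Northlake, so Lucas controls Northlake.
Lucas did not control Northlake before and does after, so the clause is triggered.

Yes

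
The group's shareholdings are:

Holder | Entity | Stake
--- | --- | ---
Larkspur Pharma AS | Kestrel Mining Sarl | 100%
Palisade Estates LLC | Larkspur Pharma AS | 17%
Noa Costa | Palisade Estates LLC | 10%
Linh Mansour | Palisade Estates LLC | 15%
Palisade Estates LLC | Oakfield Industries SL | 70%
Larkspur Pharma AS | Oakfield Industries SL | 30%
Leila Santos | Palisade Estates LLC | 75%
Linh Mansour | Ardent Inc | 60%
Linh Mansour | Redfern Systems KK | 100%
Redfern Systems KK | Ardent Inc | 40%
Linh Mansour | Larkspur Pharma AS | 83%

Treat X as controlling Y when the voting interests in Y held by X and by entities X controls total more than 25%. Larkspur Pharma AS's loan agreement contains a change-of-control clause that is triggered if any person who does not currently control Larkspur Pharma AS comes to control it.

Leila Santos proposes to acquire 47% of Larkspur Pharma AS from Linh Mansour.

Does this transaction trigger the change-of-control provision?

The purchase adds only to Leila's holdings (Linh's stake shrinks), so Leila is the only person who could newly come to control Larkspur.
Leila holds 75% of Palisade, so Leila controls Palisade.
Palisade holds 70% of Oakfield, so Leila controls Oakfield.
In Larkspur, Leila's side holds only 17%, not > 25%.
So before the transaction, Leila does not control Larkspur.
After the purchase, Leila holds 47% of Larkspur directly, and Linh's stake falls to 36%.
Palisade and Leila together hold 17% + 47% = 64% of Larkspur, so Leila controls Larkspur.
Leila did not control Larkspur before and does after, so the clause is triggered.

Yes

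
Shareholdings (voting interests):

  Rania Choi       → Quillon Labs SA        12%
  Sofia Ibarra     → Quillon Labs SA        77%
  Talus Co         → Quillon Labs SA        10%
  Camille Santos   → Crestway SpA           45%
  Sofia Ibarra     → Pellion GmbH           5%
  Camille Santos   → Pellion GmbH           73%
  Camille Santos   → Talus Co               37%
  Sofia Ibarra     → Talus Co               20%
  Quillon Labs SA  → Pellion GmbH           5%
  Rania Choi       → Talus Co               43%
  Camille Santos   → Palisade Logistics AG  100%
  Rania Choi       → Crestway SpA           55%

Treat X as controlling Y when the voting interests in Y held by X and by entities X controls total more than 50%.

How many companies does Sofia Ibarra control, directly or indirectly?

1

Sofia holds 77% of Quillon, so Sofia controls Quillon.
No other company's threshold is met.
Sofia controls 1 company.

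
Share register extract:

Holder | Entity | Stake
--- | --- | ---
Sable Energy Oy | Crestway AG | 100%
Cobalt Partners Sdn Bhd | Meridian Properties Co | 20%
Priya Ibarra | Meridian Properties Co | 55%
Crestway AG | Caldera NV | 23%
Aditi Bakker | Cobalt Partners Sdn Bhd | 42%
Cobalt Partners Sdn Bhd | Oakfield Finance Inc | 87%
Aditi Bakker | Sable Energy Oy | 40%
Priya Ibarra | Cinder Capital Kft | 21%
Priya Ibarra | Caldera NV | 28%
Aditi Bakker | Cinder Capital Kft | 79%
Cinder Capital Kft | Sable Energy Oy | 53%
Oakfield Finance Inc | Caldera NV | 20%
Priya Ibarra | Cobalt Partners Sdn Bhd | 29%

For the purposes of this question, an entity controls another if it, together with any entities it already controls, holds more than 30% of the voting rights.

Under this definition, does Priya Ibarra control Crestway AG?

Priya holds 55% of Meridian, so Priya controls Meridian.
Neither Priya nor any entity Priya controls holds any voting interest in Crestway.
So Priya does not control Crestway.

No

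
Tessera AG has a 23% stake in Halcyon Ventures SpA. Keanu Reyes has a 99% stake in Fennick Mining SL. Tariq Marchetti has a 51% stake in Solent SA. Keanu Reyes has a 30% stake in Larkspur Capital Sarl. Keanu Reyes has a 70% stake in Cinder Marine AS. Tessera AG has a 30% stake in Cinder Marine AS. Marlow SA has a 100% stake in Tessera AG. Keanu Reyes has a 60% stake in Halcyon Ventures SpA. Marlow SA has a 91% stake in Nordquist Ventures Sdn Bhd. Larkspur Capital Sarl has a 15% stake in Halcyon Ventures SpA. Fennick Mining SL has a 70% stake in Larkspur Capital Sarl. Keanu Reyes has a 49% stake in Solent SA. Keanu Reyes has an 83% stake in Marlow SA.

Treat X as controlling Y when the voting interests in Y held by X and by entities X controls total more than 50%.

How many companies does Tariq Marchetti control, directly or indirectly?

1

Tariq holds 51% of Solent, so Tariq controls Solent.
No other company's threshold is met.
Tariq controls 1 company.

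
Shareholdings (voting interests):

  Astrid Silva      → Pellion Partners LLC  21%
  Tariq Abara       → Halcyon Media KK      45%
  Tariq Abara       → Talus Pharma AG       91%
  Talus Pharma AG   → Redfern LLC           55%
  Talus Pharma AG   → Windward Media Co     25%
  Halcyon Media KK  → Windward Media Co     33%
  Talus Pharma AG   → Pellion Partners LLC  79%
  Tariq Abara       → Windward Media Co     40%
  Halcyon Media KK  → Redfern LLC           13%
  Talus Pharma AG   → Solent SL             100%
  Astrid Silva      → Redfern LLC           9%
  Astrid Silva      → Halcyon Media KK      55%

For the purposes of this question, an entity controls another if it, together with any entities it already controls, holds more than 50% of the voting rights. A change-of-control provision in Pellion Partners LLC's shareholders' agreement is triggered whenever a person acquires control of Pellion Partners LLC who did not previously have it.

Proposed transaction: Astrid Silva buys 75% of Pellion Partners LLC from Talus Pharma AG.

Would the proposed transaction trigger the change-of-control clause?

Yes

The purchase adds only to Astrid's holdings (Talus's stake shrinks), so Astrid is the only person who could newly come to control Pellion.
Astrid holds 55% of Halcyon, so Astrid controls Halcyon.
In Pellion, Astrid's side holds only 21%, not > 50%.
So before the transaction, Astrid does not control Pellion.
After the purchase, Astrid's direct stake in Pellion rises to 21% + 75% = 96%, and Talus's stake falls to 4%.
Astrid holds 96% of Pellion, so Astrid controls Pellion.
Astrid did not control Pellion before and does after, so the clause is triggered.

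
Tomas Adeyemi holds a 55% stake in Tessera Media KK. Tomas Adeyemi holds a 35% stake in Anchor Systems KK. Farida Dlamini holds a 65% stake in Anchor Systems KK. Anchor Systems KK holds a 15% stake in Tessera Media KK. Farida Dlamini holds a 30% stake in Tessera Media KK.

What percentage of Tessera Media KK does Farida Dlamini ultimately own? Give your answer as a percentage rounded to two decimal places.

39.75%

Farida reaches Tessera along 2 paths.
Via Anchor: 65% × 15% = 9.75%.
Direct stake: 30% = 30%.
Total: 9.75% + 30% = 39.75%.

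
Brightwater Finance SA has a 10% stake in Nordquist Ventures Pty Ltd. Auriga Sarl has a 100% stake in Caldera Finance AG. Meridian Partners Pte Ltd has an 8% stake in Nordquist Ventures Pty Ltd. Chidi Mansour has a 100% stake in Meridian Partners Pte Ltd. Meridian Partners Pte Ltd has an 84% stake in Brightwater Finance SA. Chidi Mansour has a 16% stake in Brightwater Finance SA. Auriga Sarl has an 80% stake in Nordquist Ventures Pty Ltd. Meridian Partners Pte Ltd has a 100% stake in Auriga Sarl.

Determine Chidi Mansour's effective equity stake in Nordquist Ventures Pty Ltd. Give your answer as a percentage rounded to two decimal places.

98.00%

Chidi reaches Nordquist along 4 paths.
Via Meridian → Auriga: 100% × 100% × 80% = 80%.
Via Brightwater: 16% × 10% = 1.6%.
Via Meridian → Brightwater: 100% × 84% × 10% = 8.4%.
Via Meridian: 100% × 8% = 8%.
Total: 80% + 1.6% + 8.4% + 8% = 98%.
Rounded: 98.00%.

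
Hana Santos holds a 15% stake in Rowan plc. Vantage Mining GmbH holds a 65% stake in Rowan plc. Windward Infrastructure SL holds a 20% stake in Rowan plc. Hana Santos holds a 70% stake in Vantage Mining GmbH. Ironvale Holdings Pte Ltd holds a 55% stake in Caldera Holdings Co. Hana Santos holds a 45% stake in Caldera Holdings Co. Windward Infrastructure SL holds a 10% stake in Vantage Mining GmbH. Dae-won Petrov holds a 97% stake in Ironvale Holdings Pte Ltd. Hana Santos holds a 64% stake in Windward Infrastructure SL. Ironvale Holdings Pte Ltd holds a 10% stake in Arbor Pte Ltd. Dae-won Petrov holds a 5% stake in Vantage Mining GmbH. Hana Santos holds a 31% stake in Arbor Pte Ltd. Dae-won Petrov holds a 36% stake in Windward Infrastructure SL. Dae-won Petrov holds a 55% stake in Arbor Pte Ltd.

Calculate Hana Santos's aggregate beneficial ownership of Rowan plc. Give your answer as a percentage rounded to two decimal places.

77.46%

Hana reaches Rowan along 4 paths.
Via Windward → Vantage: 64% × 10% × 65% = 4.16%.
Via Vantage: 70% × 65% = 45.5%.
Via Windward: 64% × 20% = 12.8%.
Direct stake: 15% = 15%.
Total: 4.16% + 45.5% + 12.8% + 15% = 77.46%.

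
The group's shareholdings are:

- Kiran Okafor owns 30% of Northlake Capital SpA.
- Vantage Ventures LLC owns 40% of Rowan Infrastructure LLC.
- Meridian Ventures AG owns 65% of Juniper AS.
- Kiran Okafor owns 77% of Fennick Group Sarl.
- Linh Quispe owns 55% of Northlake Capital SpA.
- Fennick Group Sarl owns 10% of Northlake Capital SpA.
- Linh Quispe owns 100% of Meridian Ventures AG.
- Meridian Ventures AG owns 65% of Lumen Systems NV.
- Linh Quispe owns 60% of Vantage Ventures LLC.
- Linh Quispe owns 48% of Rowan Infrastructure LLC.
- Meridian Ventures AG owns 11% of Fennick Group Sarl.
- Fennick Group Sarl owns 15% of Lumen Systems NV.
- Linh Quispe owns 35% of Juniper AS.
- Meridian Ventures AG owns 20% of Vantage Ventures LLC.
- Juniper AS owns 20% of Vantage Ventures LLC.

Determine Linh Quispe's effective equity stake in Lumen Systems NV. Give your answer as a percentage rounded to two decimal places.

Linh reaches Lumen along 2 paths.
Via Meridian: 100% × 65% = 65%.
Via Meridian → Fennick: 100% × 11% × 15% = 1.65%.
Total: 65% + 1.65% = 66.65%.

66.65%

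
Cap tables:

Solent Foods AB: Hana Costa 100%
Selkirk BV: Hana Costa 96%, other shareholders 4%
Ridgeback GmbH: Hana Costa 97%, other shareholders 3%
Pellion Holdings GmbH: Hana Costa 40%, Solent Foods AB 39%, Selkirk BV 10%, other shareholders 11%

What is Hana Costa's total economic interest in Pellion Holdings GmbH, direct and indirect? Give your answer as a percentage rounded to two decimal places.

Hana reaches Pellion along 3 paths.
Direct stake: 40% = 40%.
Via Solent: 100% × 39% = 39%.
Via Selkirk: 96% × 10% = 9.6%.
Total: 40% + 39% + 9.6% = 88.6%.
Rounded: 88.60%.

88.60%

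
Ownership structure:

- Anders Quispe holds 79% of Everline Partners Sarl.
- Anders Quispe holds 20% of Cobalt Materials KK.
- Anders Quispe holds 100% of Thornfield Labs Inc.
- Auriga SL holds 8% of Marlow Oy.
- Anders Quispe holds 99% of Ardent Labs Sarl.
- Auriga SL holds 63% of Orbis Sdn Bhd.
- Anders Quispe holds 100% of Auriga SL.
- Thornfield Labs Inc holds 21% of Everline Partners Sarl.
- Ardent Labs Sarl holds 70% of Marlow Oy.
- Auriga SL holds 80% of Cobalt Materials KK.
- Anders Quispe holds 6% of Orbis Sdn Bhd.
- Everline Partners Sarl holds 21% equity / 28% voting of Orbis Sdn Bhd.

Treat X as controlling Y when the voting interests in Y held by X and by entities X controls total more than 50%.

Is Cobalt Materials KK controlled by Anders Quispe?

Yes

Anders holds 100% of Auriga, so Anders controls Auriga.
Anders and Auriga together hold 20% + 80% = 100% of Cobalt, so Anders controls Cobalt.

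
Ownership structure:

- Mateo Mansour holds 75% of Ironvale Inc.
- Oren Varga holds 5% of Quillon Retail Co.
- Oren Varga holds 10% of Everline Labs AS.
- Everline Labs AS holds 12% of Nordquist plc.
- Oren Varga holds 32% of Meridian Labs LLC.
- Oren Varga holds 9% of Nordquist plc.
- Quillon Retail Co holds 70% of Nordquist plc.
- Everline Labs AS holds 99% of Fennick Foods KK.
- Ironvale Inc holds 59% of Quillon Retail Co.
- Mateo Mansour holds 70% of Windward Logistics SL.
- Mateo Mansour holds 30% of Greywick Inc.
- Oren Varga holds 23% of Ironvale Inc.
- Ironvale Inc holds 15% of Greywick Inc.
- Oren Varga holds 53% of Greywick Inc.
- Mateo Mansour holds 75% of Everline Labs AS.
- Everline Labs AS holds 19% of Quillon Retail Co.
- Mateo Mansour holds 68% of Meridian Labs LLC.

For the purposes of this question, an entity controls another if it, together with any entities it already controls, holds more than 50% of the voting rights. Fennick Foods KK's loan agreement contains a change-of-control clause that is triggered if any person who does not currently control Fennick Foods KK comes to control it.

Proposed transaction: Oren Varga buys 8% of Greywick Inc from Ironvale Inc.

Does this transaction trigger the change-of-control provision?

No

The purchase adds only to Oren's holdings (Ironvale's stake shrinks), so Oren is the only person who could newly come to control Fennick.
Oren holds 53% of Greywick, so Oren controls Greywick.
Neither Oren nor any entity Oren controls holds any voting interest in Fennick.
So before the transaction, Oren does not control Fennick.
After the purchase, Oren's direct stake in Greywick rises to 53% + 8% = 61%, and Ironvale's stake falls to 7%.
Oren holds 61% of Greywick, so Oren controls Greywick.
After the transaction, neither Oren nor any entity Oren controls holds a voting interest in Fennick, so Oren still does not control it.
No new person acquires control, so the clause is not triggered.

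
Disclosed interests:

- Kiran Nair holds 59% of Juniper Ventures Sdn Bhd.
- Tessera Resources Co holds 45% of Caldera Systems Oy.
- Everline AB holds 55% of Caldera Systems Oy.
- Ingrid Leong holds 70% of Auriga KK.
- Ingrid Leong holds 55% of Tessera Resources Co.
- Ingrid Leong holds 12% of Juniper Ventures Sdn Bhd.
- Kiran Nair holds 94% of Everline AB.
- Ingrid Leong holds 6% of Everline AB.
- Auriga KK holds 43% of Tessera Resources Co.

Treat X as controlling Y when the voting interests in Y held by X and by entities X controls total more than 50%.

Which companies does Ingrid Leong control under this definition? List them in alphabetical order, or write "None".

Auriga KK, Tessera Resources Co

Ingrid holds 70% of Auriga, so Ingrid controls Auriga.
Ingrid and Auriga together hold 55% + 43% = 98% of Tessera, so Ingrid controls Tessera.
No other company's threshold is met.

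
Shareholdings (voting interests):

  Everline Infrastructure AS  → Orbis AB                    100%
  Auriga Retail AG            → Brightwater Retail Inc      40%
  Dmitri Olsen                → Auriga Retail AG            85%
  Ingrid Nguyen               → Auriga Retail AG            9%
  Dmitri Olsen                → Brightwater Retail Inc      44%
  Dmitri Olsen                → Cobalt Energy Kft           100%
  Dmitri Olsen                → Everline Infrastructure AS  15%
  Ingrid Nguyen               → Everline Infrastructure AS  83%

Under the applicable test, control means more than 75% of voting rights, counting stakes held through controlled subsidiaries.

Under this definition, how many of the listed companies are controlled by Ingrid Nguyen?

Ingrid holds 83% of Everline, so Ingrid controls Everline.
Everline holds 100% of Orbis, so Ingrid controls Orbis.
No other company's threshold is met.
Ingrid controls 2 companies.

2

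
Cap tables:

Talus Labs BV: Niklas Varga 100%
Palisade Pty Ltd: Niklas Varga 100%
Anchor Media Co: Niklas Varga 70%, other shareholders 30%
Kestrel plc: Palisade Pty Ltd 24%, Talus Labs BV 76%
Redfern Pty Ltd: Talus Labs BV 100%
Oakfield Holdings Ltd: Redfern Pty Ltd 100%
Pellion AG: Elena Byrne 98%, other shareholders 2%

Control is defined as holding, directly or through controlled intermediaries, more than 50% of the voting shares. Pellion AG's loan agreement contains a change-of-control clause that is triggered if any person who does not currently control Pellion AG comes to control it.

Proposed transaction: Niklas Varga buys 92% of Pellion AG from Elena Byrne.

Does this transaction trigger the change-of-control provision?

Yes

The purchase adds only to Niklas's holdings (Elena's stake shrinks), so Niklas is the only person who could newly come to control Pellion.
Niklas holds 100% of Talus, so Niklas controls Talus.
Niklas holds 100% of Palisade, so Niklas controls Palisade.
Niklas holds 70% of Anchor, so Niklas controls Anchor.
Palisade and Talus together hold 24% + 76% = 100% of Kestrel, so Niklas controls Kestrel.
Talus holds 100% of Redfern, so Niklas controls Redfern.
Redfern holds 100% of Oakfield, so Niklas controls Oakfield.
Neither Niklas nor any entity Niklas controls holds any voting interest in Pellion.
So before the transaction, Niklas does not control Pellion.
After the purchase, Niklas holds 92% of Pellion directly, and Elena's stake falls to 6%.
Niklas holds 92% of Pellion, so Niklas controls Pellion.
Niklas did not control Pellion before and does after, so the clause is triggered.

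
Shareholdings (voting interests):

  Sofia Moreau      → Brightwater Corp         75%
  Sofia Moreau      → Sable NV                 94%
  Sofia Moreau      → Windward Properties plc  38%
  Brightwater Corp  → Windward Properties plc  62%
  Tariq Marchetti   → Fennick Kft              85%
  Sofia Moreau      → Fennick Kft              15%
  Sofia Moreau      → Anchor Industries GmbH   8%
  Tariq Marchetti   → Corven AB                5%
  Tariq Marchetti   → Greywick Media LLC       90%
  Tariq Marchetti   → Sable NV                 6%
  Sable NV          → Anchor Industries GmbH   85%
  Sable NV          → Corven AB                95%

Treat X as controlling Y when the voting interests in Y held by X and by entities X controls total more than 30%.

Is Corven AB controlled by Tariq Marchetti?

Tariq holds 85% of Fennick, so Tariq controls Fennick.
Tariq holds 90% of Greywick, so Tariq controls Greywick.
In Corven, Tariq's side holds only 5%, not > 30%.
So Tariq does not control Corven.

No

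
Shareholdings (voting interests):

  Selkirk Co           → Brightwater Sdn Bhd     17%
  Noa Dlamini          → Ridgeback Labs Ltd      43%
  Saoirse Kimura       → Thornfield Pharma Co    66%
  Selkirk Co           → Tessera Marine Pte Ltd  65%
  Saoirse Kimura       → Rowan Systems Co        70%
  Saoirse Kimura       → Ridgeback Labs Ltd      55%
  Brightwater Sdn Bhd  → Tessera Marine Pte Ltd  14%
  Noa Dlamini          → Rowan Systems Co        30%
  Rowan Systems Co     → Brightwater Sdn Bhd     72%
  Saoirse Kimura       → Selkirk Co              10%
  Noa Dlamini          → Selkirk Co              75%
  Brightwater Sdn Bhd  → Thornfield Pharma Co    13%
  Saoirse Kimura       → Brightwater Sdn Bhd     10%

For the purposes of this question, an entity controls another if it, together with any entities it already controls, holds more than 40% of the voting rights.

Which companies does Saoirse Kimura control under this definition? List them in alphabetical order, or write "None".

Saoirse holds 70% of Rowan, so Saoirse controls Rowan.
Saoirse and Rowan together hold 10% + 72% = 82% of Brightwater, so Saoirse controls Brightwater.
Brightwater and Saoirse together hold 13% + 66% = 79% of Thornfield, so Saoirse controls Thornfield.
Saoirse holds 55% of Ridgeback, so Saoirse controls Ridgeback.
No other company's threshold is met.

Brightwater Sdn Bhd, Ridgeback Labs Ltd, Rowan Systems Co, Thornfield Pharma Co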